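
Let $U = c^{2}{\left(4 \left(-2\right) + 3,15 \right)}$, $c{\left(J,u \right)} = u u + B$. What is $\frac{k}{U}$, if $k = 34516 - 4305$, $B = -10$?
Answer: $\frac{30211}{46225} \approx 0.65356$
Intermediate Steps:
$k = 30211$
$c{\left(J,u \right)} = -10 + u^{2}$ ($c{\left(J,u \right)} = u u - 10 = u^{2} - 10 = -10 + u^{2}$)
$U = 46225$ ($U = \left(-10 + 15^{2}\right)^{2} = \left(-10 + 225\right)^{2} = 215^{2} = 46225$)
$\frac{k}{U} = \frac{30211}{46225}$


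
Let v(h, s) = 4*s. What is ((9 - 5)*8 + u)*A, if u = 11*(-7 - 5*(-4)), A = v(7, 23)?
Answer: 16100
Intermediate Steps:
A = 92 (A = 4*23 = 92)
u = 143 (u = 11*(-7 + 20) = 11*13 = 143)
((9 - 5)*8 + u)*A = ((9 - 5)*8 + 143)*92 = (4*8 + 143)*92 = (32 + 143)*92 = 175*92 = 16100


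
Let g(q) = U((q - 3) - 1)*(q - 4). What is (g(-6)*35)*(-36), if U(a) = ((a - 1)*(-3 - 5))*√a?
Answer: 1108800*I*√10 ≈ 3.5063e+6*I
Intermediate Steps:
U(a) = √a*(8 - 8*a) (U(a) = ((-1 + a)*(-8))*√a = (8 - 8*a)*√a = √a*(8 - 8*a))
g(q) = 8*(-4 + q)^(3/2)*(5 - q) (g(q) = (8*√((q - 3) - 1)*(1 - ((q - 3) - 1)))*(q - 4) = (8*√((-3 + q) - 1)*(1 - ((-3 + q) - 1)))*(-4 + q) = (8*√(-4 + q)*(1 - (-4 + q)))*(-4 + q) = (8*√(-4 + q)*(1 + (4 - q)))*(-4 + q) = (8*√(-4 + q)*(5 - q))*(-4 + q) = 8*(-4 + q)^(3/2)*(5 - q))
(g(-6)*35)*(-36) = ((8*(-4 - 6)^(3/2)*(5 - 1*(-6)))*35)*(-36) = ((8*(-10)^(3/2)*(5 + 6))*35)*(-36) = ((8*(-10*I*√10)*11)*35)*(-36) = (-880*I*√10*35)*(-36) = -30800*I*√10*(-36) = 1108800*I*√10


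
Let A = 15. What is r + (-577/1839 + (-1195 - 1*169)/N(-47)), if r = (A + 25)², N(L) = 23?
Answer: 65153533/42297 ≈ 1540.4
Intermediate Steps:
r = 1600 (r = (15 + 25)² = 40² = 1600)
r + (-577/1839 + (-1195 - 1*169)/N(-47)) = 1600 + (-577/1839 + (-1195 - 1*169)/23) = 1600 + (-577*1/1839 + (-1195 - 169)*(1/23)) = 1600 + (-577/1839 - 1364*1/23) = 1600 + (-577/1839 - 1364/23) = 1600 - 2521667/42297 = 65153533/42297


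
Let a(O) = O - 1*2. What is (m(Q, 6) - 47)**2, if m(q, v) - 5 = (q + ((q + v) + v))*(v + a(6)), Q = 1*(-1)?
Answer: 3364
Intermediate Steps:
Q = -1
a(O) = -2 + O (a(O) = O - 2 = -2 + O)
m(q, v) = 5 + (4 + v)*(2*q + 2*v) (m(q, v) = 5 + (q + ((q + v) + v))*(v + (-2 + 6)) = 5 + (q + (q + 2*v))*(v + 4) = 5 + (2*q + 2*v)*(4 + v) = 5 + (4 + v)*(2*q + 2*v))
(m(Q, 6) - 47)**2 = ((5 + 2*6**2 + 8*(-1) + 8*6 + 2*(-1)*6) - 47)**2 = ((5 + 2*36 - 8 + 48 - 12) - 47)**2 = ((5 + 72 - 8 + 48 - 12) - 47)**2 = (105 - 47)**2 = 58**2 = 3364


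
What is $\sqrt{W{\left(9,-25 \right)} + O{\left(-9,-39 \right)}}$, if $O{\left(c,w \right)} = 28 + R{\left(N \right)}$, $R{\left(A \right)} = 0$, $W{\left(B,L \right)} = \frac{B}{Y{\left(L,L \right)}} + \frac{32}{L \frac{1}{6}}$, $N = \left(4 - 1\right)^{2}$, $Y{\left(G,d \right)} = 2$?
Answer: $\frac{\sqrt{2482}}{10} \approx 4.982$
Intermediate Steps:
$N = 9$ ($N = 3^{2} = 9$)
$W{\left(B,L \right)} = \frac{B}{2} + \frac{192}{L}$ ($W{\left(B,L \right)} = \frac{B}{2} + \frac{32}{L \frac{1}{6}} = B \frac{1}{2} + \frac{32}{L \frac{1}{6}} = \frac{B}{2} + \frac{32}{\frac{1}{6} L} = \frac{B}{2} + 32 \frac{6}{L} = \frac{B}{2} + \frac{192}{L}$)
$O{\left(c,w \right)} = 28$ ($O{\left(c,w \right)} = 28 + 0 = 28$)
$\sqrt{W{\left(9,-25 \right)} + O{\left(-9,-39 \right)}} = \sqrt{\left(\frac{1}{2} \cdot 9 + \frac{192}{-25}\right) + 28} = \sqrt{\left(\frac{9}{2} + 192 \left(- \frac{1}{25}\right)\right) + 28} = \sqrt{\left(\frac{9}{2} - \frac{192}{25}\right) + 28} = \sqrt{- \frac{159}{50} + 28} = \sqrt{\frac{1241}{50}} = \frac{\sqrt{2482}}{10}$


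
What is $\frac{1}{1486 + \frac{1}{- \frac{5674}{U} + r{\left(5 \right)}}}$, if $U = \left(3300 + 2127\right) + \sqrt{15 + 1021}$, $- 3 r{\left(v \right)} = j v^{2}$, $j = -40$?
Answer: $\frac{43490591454023042}{64627149782984615597} + \frac{102132 \sqrt{259}}{64627149782984615597} \approx 0.00067295$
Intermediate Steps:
$r{\left(v \right)} = \frac{40 v^{2}}{3}$ ($r{\left(v \right)} = - \frac{\left(-40\right) v^{2}}{3} = \frac{40 v^{2}}{3}$)
$U = 5427 + 2 \sqrt{259}$ ($U = 5427 + \sqrt{1036} = 5427 + 2 \sqrt{259} \approx 5459.2$)
$\frac{1}{1486 + \frac{1}{- \frac{5674}{U} + r{\left(5 \right)}}} = \frac{1}{1486 + \frac{1}{- \frac{5674}{5427 + 2 \sqrt{259}} + \frac{40 \cdot 5^{2}}{3}}} = \frac{1}{1486 + \frac{1}{- \frac{5674}{5427 + 2 \sqrt{259}} + \frac{40}{3} \cdot 25}} = \frac{1}{1486 + \frac{1}{- \frac{5674}{5427 + 2 \sqrt{259}} + \frac{1000}{3}}} = \frac{1}{1486 + \frac{1}{\frac{1000}{3} - \frac{5674}{5427 + 2 \sqrt{259}}}}$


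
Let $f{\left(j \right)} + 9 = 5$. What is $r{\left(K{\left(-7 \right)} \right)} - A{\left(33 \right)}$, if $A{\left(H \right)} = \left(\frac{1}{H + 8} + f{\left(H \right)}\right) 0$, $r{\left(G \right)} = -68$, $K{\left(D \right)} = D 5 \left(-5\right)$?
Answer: $-68$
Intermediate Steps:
$K{\left(D \right)} = - 25 D$ ($K{\left(D \right)} = 5 D \left(-5\right) = - 25 D$)
$f{\left(j \right)} = -4$ ($f{\left(j \right)} = -9 + 5 = -4$)
$A{\left(H \right)} = 0$ ($A{\left(H \right)} = \left(\frac{1}{H + 8} - 4\right) 0 = \left(\frac{1}{8 + H} - 4\right) 0 = \left(-4 + \frac{1}{8 + H}\right) 0 = 0$)
$r{\left(K{\left(-7 \right)} \right)} - A{\left(33 \right)} = -68 - 0 = -68 + 0 = -68$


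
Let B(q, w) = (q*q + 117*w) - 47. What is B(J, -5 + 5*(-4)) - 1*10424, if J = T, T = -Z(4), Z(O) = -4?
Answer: -13380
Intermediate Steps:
T = 4 (T = -1*(-4) = 4)
J = 4
B(q, w) = -47 + q**2 + 117*w (B(q, w) = (q**2 + 117*w) - 47 = -47 + q**2 + 117*w)
B(J, -5 + 5*(-4)) - 1*10424 = (-47 + 4**2 + 117*(-5 + 5*(-4))) - 1*10424 = (-47 + 16 + 117*(-5 - 20)) - 10424 = (-47 + 16 + 117*(-25)) - 10424 = (-47 + 16 - 2925) - 10424 = -2956 - 10424 = -13380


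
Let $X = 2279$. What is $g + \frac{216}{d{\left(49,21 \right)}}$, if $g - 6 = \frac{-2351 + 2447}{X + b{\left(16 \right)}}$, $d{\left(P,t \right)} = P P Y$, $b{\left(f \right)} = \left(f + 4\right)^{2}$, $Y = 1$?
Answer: $\frac{13134278}{2144093} \approx 6.1258$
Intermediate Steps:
$b{\left(f \right)} = \left(4 + f\right)^{2}$
$d{\left(P,t \right)} = P^{2}$ ($d{\left(P,t \right)} = P P 1 = P^{2} \cdot 1 = P^{2}$)
$g = \frac{5390}{893}$ ($g = 6 + \frac{-2351 + 2447}{2279 + \left(4 + 16\right)^{2}} = 6 + \frac{96}{2279 + 20^{2}} = 6 + \frac{96}{2279 + 400} = 6 + \frac{96}{2679} = 6 + 96 \cdot \frac{1}{2679} = 6 + \frac{32}{893} = \frac{5390}{893} \approx 6.0358$)
$g + \frac{216}{d{\left(49,21 \right)}} = \frac{5390}{893} + \frac{216}{49^{2}} = \frac{5390}{893} + \frac{216}{2401} = \frac{13134278}{2144093}$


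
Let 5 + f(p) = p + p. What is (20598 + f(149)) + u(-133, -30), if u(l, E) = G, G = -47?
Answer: 20844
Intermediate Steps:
f(p) = -5 + 2*p (f(p) = -5 + (p + p) = -5 + 2*p)
u(l, E) = -47
(20598 + f(149)) + u(-133, -30) = (20598 + (-5 + 2*149)) - 47 = (20598 + (-5 + 298)) - 47 = (20598 + 293) - 47 = 20891 - 47 = 20844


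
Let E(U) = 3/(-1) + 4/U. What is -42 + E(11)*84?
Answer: -2898/11 ≈ -263.45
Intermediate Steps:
E(U) = -3 + 4/U (E(U) = 3*(-1) + 4/U = -3 + 4/U)
-42 + E(11)*84 = -42 + (-3 + 4/11)*84 = -42 - 29/11*84 = -42 - 2436/11 = -2898/11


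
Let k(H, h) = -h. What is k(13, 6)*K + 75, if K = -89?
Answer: 609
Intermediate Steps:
k(13, 6)*K + 75 = -1*6*(-89) + 75 = -6*(-89) + 75 = 534 + 75 = 609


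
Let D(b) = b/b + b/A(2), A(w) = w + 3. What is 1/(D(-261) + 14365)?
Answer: 5/71569 ≈ 6.9863e-5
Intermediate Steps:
A(w) = 3 + w
D(b) = 1 + b/5 (D(b) = b/b + b/(3 + 2) = 1 + b/5)
1/(D(-261) + 14365) = 1/((1 + (⅕)*(-261)) + 14365) = 1/((1 - 261/5) + 14365) = 1/(-256/5 + 14365) = 1/(71569/5) = 5/71569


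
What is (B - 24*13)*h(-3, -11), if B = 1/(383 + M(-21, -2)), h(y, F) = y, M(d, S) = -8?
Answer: 116999/125 ≈ 935.99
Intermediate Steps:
B = 1/375 (B = 1/(383 - 8) = 1/375 ≈ 0.0026667)
(B - 24*13)*h(-3, -11) = (1/375 - 24*13)*(-3) = (1/375 - 312)*(-3) = -116999/375*(-3) = 116999/125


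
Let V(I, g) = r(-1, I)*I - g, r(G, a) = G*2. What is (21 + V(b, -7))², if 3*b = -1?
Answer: 7396/9 ≈ 821.78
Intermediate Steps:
b = -⅓ (b = (⅓)*(-1) = -⅓ ≈ -0.33333)
r(G, a) = 2*G
V(I, g) = -g - 2*I (V(I, g) = (2*(-1))*I - g = -2*I - g = -g - 2*I)
(21 + V(b, -7))² = (21 + (-1*(-7) - 2*(-⅓)))² = (21 + (7 + ⅔))² = (21 + 23/3)² = (86/3)² = 7396/9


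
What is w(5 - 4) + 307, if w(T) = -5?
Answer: 302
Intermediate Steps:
w(5 - 4) + 307 = -5 + 307 = 302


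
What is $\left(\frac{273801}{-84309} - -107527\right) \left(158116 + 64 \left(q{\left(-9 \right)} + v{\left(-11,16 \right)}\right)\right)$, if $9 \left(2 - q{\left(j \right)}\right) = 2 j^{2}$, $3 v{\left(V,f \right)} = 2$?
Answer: $\frac{1424460329559656}{84309} \approx 1.6896 \cdot 10^{10}$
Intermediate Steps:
$v{\left(V,f \right)} = \frac{2}{3}$ ($v{\left(V,f \right)} = \frac{1}{3} \cdot 2 = \frac{2}{3}$)
$q{\left(j \right)} = 2 - \frac{2 j^{2}}{9}$
$\left(\frac{273801}{-84309} - -107527\right) \left(158116 + 64 \left(q{\left(-9 \right)} + v{\left(-11,16 \right)}\right)\right) = \left(\frac{273801}{-84309} - -107527\right) \left(158116 + 64 \left(\left(2 - \frac{2 \left(-9\right)^{2}}{9}\right) + \frac{2}{3}\right)\right) = \left(273801 \left(- \frac{1}{84309}\right) + 107527\right) \left(158116 + 64 \left(\left(2 - 18\right) + \frac{2}{3}\right)\right) = \left(- \frac{91267}{28103} + 107527\right) \left(158116 + 64 \left(\left(2 - 18\right) + \frac{2}{3}\right)\right) = \frac{3021740014 \left(158116 + 64 \left(-16 + \frac{2}{3}\right)\right)}{28103} = \frac{3021740014 \left(158116 + 64 \left(- \frac{46}{3}\right)\right)}{28103} = \frac{3021740014 \left(158116 - \frac{2944}{3}\right)}{28103} = \frac{3021740014}{28103} \cdot \frac{471404}{3} = \frac{1424460329559656}{84309}$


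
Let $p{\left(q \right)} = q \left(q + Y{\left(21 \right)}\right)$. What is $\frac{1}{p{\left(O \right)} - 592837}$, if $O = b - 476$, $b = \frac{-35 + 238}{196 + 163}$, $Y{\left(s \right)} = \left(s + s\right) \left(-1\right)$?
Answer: $- \frac{128881}{44699893518} \approx -2.8833 \cdot 10^{-6}$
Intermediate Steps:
$Y{\left(s \right)} = - 2 s$ ($Y{\left(s \right)} = 2 s \left(-1\right) = - 2 s$)
$b = \frac{203}{359} \approx 0.56546$
$O = - \frac{170681}{359}$ ($O = \frac{203}{359} - 476 = - \frac{170681}{359} \approx -475.43$)
$p{\left(q \right)} = q \left(-42 + q\right)$ ($p{\left(q \right)} = q \left(q - 42\right) = q \left(-42 + q\right)$)
$\frac{1}{p{\left(O \right)} - 592837} = \frac{1}{- \frac{170681 \left(-42 - \frac{170681}{359}\right)}{359} - 592837} = \frac{1}{\left(- \frac{170681}{359}\right) \left(- \frac{185759}{359}\right) - 592837} = \frac{1}{\frac{31705531879}{128881} - 592837} = \frac{1}{- \frac{44699893518}{128881}} = - \frac{128881}{44699893518}$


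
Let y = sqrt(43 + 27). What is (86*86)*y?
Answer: 7396*sqrt(70) ≈ 61879.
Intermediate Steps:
y = sqrt(70) ≈ 8.3666
(86*86)*y = (86*86)*sqrt(70) = 7396*sqrt(70)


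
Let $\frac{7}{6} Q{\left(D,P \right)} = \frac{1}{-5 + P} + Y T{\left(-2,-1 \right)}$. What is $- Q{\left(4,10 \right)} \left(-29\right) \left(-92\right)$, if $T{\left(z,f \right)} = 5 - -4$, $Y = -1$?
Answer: $\frac{704352}{35} \approx 20124.0$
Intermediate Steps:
$T{\left(z,f \right)} = 9$ ($T{\left(z,f \right)} = 5 + 4 = 9$)
$Q{\left(D,P \right)} = - \frac{54}{7} + \frac{6}{7 \left(-5 + P\right)}$ ($Q{\left(D,P \right)} = \frac{6 \left(\frac{1}{-5 + P} - 9\right)}{7} = \frac{6 \left(-9 + \frac{1}{-5 + P}\right)}{7} = - \frac{54}{7} + \frac{6}{7 \left(-5 + P\right)}$)
$- Q{\left(4,10 \right)} \left(-29\right) \left(-92\right) = - \frac{6 \left(46 - 90\right)}{7 \left(-5 + 10\right)} \left(-29\right) \left(-92\right) = - \frac{6 \left(46 - 90\right)}{7 \cdot 5} \left(-29\right) \left(-92\right) = - \frac{6}{7} \cdot \frac{1}{5} \left(-44\right) \left(-29\right) \left(-92\right) = - \left(- \frac{264}{35}\right) \left(-29\right) \left(-92\right) = - \frac{7656 \left(-92\right)}{35} = \left(-1\right) \left(- \frac{704352}{35}\right) = \frac{704352}{35}$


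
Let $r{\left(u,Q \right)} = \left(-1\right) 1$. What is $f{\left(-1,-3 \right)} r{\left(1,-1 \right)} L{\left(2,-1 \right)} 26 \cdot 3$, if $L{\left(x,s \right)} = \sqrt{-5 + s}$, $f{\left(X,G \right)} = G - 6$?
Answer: $702 i \sqrt{6} \approx 1719.5 i$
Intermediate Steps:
$r{\left(u,Q \right)} = -1$
$f{\left(X,G \right)} = -6 + G$ ($f{\left(X,G \right)} = G - 6 = -6 + G$)
$f{\left(-1,-3 \right)} r{\left(1,-1 \right)} L{\left(2,-1 \right)} 26 \cdot 3 = \left(-6 - 3\right) \left(-1\right) \sqrt{-5 - 1} \cdot 26 \cdot 3 = \left(-9\right) \left(-1\right) \sqrt{-6} \cdot 26 \cdot 3 = 9 i \sqrt{6} \cdot 26 \cdot 3 = 234 i \sqrt{6} \cdot 3 = 702 i \sqrt{6}$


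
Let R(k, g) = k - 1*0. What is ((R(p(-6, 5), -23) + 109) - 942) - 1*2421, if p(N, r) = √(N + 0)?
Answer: -3254 + I*√6 ≈ -3254.0 + 2.4495*I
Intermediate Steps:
p(N, r) = √N
R(k, g) = k (R(k, g) = k + 0 = k)
((R(p(-6, 5), -23) + 109) - 942) - 1*2421 = ((√(-6) + 109) - 942) - 1*2421 = ((I*√6 + 109) - 942) - 2421 = ((109 + I*√6) - 942) - 2421 = (-833 + I*√6) - 2421 = -3254 + I*√6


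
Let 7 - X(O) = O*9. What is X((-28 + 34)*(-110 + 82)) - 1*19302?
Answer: -17783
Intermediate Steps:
X(O) = 7 - 9*O (X(O) = 7 - O*9 = 7 - 9*O)
X((-28 + 34)*(-110 + 82)) - 1*19302 = (7 - 9*(-28 + 34)*(-110 + 82)) - 1*19302 = (7 - 54*(-28)) - 19302 = (7 - 9*(-168)) - 19302 = (7 + 1512) - 19302 = 1519 - 19302 = -17783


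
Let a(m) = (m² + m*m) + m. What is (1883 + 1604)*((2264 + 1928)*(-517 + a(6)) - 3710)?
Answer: -6430021026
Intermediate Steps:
a(m) = m + 2*m² (a(m) = (m² + m²) + m = 2*m² + m = m + 2*m²)
(1883 + 1604)*((2264 + 1928)*(-517 + a(6)) - 3710) = (1883 + 1604)*((2264 + 1928)*(-517 + 6*(1 + 2*6)) - 3710) = 3487*(4192*(-517 + 6*(1 + 12)) - 3710) = 3487*(4192*(-517 + 6*13) - 3710) = 3487*(4192*(-517 + 78) - 3710) = 3487*(4192*(-439) - 3710) = 3487*(-1840288 - 3710) = 3487*(-1843998) = -6430021026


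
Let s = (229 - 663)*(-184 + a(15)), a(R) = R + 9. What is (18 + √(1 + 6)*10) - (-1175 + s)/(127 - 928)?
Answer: 9187/89 + 10*√7 ≈ 129.68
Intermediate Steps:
a(R) = 9 + R
s = 69440 (s = (229 - 663)*(-184 + (9 + 15)) = -434*(-184 + 24) = -434*(-160) = 69440)
(18 + √(1 + 6)*10) - (-1175 + s)/(127 - 928) = (18 + √(1 + 6)*10) - (-1175 + 69440)/(127 - 928) = (18 + √7*10) - 68265/(-801) = (18 + 10*√7) - 68265*(-1)/801 = (18 + 10*√7) - 1*(-7585/89) = (18 + 10*√7) + 7585/89 = 9187/89 + 10*√7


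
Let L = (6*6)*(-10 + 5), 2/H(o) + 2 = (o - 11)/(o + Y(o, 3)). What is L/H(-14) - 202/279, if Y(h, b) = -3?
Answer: 222556/4743 ≈ 46.923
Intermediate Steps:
H(o) = 2/(-2 + (-11 + o)/(-3 + o)) (H(o) = 2/(-2 + (o - 11)/(o - 3)) = 2/(-2 + (-11 + o)/(-3 + o)))
L = -180 (L = 36*(-5) = -180)
L/H(-14) - 202/279 = -180*(5 - 14)/(2*(3 - 1*(-14))) - 202/279 = -180*(-9/(2*(3 + 14))) - 202*1/279 = -180/(2*(-⅑)*17) - 202/279 = -180/(-34/9) - 202/279 = -180*(-9/34) - 202/279 = 810/17 - 202/279 = 222556/4743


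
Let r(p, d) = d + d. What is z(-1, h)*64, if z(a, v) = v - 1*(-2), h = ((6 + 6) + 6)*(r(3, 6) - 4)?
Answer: 9344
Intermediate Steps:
r(p, d) = 2*d
h = 144 (h = ((6 + 6) + 6)*(2*6 - 4) = (12 + 6)*(12 - 4) = 18*8 = 144)
z(a, v) = 2 + v (z(a, v) = v + 2 = 2 + v)
z(-1, h)*64 = (2 + 144)*64 = 146*64 = 9344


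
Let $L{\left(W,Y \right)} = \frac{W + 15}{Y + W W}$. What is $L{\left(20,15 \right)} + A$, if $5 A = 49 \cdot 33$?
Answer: $\frac{134246}{415} \approx 323.48$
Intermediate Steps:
$L{\left(W,Y \right)} = \frac{15 + W}{Y + W^{2}}$
$A = \frac{1617}{5}$ ($A = \frac{49 \cdot 33}{5} = \frac{1}{5} \cdot 1617 = \frac{1617}{5} \approx 323.4$)
$L{\left(20,15 \right)} + A = \frac{15 + 20}{15 + 20^{2}} + \frac{1617}{5} = \frac{1}{15 + 400} \cdot 35 + \frac{1617}{5} = \frac{1}{415} \cdot 35 + \frac{1617}{5} = \frac{7}{83} + \frac{1617}{5} = \frac{134246}{415}$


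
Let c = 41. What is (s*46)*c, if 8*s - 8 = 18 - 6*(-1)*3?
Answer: 10373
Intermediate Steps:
s = 11/2 (s = 1 + (18 - 6*(-1)*3)/8 = 1 + (18 - (-6)*3)/8 = 1 + (18 - 1*(-18))/8 = 1 + (18 + 18)/8 = 1 + (⅛)*36 = 1 + 9/2 = 11/2 ≈ 5.5000)
(s*46)*c = ((11/2)*46)*41 = 253*41 = 10373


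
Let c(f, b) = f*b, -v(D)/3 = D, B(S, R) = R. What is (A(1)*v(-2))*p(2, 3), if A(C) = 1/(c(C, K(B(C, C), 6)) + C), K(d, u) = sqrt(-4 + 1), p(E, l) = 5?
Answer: 15/2 - 15*I*sqrt(3)/2 ≈ 7.5 - 12.99*I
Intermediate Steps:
v(D) = -3*D
K(d, u) = I*sqrt(3) (K(d, u) = sqrt(-3) = I*sqrt(3))
c(f, b) = b*f
A(C) = 1/(C + I*C*sqrt(3)) (A(C) = 1/((I*sqrt(3))*C + C) = 1/(I*C*sqrt(3) + C) = 1/(C + I*C*sqrt(3)))
(A(1)*v(-2))*p(2, 3) = ((1/(1*(1 + I*sqrt(3))))*(-3*(-2)))*5 = ((1/(1 + I*sqrt(3)))*6)*5 = (6/(1 + I*sqrt(3)))*5 = 30/(1 + I*sqrt(3))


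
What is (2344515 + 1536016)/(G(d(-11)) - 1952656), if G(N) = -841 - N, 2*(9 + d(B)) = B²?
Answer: -7761062/3907097 ≈ -1.9864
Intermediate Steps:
d(B) = -9 + B²/2
(2344515 + 1536016)/(G(d(-11)) - 1952656) = (2344515 + 1536016)/((-841 - (-9 + (½)*(-11)²)) - 1952656) = 3880531/((-841 - (-9 + (½)*121)) - 1952656) = 3880531/((-841 - (-9 + 121/2)) - 1952656) = 3880531/((-841 - 1*103/2) - 1952656) = 3880531/((-841 - 103/2) - 1952656) = 3880531/(-1785/2 - 1952656) = 3880531/(-3907097/2) = 3880531*(-2/3907097) = -7761062/3907097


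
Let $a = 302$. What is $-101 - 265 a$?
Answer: $-80131$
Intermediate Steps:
$-101 - 265 a = -101 - 80030 = -80131$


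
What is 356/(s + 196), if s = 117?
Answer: 356/313 ≈ 1.1374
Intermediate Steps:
356/(s + 196) = 356/(117 + 196) = 356/313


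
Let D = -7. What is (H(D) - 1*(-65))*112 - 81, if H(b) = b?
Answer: 6415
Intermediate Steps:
(H(D) - 1*(-65))*112 - 81 = (-7 - 1*(-65))*112 - 81 = (-7 + 65)*112 - 81 = 58*112 - 81 = 6496 - 81 = 6415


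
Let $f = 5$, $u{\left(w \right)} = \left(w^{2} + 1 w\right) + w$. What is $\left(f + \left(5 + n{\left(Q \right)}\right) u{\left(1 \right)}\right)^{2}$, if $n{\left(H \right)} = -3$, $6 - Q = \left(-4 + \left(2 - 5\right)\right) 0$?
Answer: $121$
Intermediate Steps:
$Q = 6$ ($Q = 6 - \left(-4 + \left(2 - 5\right)\right) 0 = 6 - \left(-4 - 3\right) 0 = 6 - \left(-7\right) 0 = 6 - 0 = 6 + 0 = 6$)
$u{\left(w \right)} = w^{2} + 2 w$ ($u{\left(w \right)} = \left(w^{2} + w\right) + w = \left(w + w^{2}\right) + w = w^{2} + 2 w$)
$\left(f + \left(5 + n{\left(Q \right)}\right) u{\left(1 \right)}\right)^{2} = \left(5 + \left(5 - 3\right) 1 \left(2 + 1\right)\right)^{2} = \left(5 + 2 \cdot 1 \cdot 3\right)^{2} = \left(5 + 2 \cdot 3\right)^{2} = \left(5 + 6\right)^{2} = 11^{2} = 121$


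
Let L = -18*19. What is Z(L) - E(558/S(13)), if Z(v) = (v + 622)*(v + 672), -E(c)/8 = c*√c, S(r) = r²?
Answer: 92400 + 13392*√62/2197 ≈ 92448.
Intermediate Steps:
L = -342
E(c) = -8*c^(3/2) (E(c) = -8*c*√c = -8*c^(3/2))
Z(v) = (622 + v)*(672 + v)
Z(L) - E(558/S(13)) = (417984 + (-342)² + 1294*(-342)) - (-8)*(558/(13²))^(3/2) = (417984 + 116964 - 442548) - (-8)*(558/169)^(3/2) = 92400 - (-8)*(558*(1/169))^(3/2) = 92400 - (-8)*(558/169)^(3/2) = 92400 - (-8)*1674*√62/2197 = 92400 - (-13392)*√62/2197 = 92400 + 13392*√62/2197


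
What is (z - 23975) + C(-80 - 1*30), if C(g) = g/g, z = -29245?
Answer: -53219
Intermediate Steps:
C(g) = 1
(z - 23975) + C(-80 - 1*30) = (-29245 - 23975) + 1 = -53220 + 1 = -53219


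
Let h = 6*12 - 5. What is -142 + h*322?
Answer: 21432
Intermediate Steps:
h = 67 (h = 72 - 5 = 67)
-142 + h*322 = -142 + 67*322 = -142 + 21574 = 21432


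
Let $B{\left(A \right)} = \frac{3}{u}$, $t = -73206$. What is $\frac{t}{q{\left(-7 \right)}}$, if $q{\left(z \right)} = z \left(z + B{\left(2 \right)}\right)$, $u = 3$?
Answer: $-1743$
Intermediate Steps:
$B{\left(A \right)} = 1$ ($B{\left(A \right)} = \frac{3}{3} = 3 \cdot \frac{1}{3} = 1$)
$q{\left(z \right)} = z \left(1 + z\right)$ ($q{\left(z \right)} = z \left(z + 1\right) = z \left(1 + z\right)$)
$\frac{t}{q{\left(-7 \right)}} = - \frac{73206}{\left(-7\right) \left(1 - 7\right)} = - \frac{73206}{\left(-7\right) \left(-6\right)} = - \frac{73206}{42} = \left(-73206\right) \frac{1}{42} = -1743$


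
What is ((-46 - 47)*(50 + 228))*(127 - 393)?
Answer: 6877164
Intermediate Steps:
((-46 - 47)*(50 + 228))*(127 - 393) = -93*278*(-266) = -25854*(-266) = 6877164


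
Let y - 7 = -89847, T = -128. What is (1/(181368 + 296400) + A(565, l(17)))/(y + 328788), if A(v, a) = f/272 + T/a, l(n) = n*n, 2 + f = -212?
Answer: -4993721/970374518544 ≈ -5.1462e-6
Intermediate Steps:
f = -214 (f = -2 - 212 = -214)
y = -89840 (y = 7 - 89847 = -89840)
l(n) = n²
A(v, a) = -107/136 - 128/a (A(v, a) = -214/272 - 128/a = -214*1/272 - 128/a = -107/136 - 128/a)
(1/(181368 + 296400) + A(565, l(17)))/(y + 328788) = (1/(181368 + 296400) + (-107/136 - 128/(17²)))/(-89840 + 328788) = (1/477768 + (-107/136 - 128/289))/238948 = (1/477768 + (-107/136 - 128*1/289))*(1/238948) = (1/477768 + (-107/136 - 128/289))*(1/238948) = (1/477768 - 2843/2312)*(1/238948) = -4993721/4061028*1/238948 = -4993721/970374518544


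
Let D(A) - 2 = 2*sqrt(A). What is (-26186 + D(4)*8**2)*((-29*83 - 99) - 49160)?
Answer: 1333086132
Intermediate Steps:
D(A) = 2 + 2*sqrt(A)
(-26186 + D(4)*8**2)*((-29*83 - 99) - 49160) = (-26186 + (2 + 2*sqrt(4))*8**2)*((-29*83 - 99) - 49160) = (-26186 + (2 + 2*2)*64)*((-2407 - 99) - 49160) = (-26186 + (2 + 4)*64)*(-2506 - 49160) = (-26186 + 6*64)*(-51666) = (-26186 + 384)*(-51666) = -25802*(-51666) = 1333086132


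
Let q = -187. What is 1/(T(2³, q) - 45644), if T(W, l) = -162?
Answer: -1/45806 ≈ -2.1831e-5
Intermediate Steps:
1/(T(2³, q) - 45644) = 1/(-162 - 45644) = 1/(-45806) = -1/45806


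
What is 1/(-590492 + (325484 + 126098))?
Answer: -1/138910 ≈ -7.1989e-6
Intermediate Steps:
1/(-590492 + (325484 + 126098)) = 1/(-590492 + 451582) = 1/(-138910) = -1/138910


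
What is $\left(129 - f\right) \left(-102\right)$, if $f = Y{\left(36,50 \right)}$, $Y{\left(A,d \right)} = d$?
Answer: $-8058$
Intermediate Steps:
$f = 50$
$\left(129 - f\right) \left(-102\right) = \left(129 - 50\right) \left(-102\right) = 79 \left(-102\right) = -8058$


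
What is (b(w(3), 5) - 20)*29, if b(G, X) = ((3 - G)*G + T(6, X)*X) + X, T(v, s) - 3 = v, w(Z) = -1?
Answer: 754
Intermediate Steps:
T(v, s) = 3 + v
b(G, X) = 10*X + G*(3 - G) (b(G, X) = ((3 - G)*G + (3 + 6)*X) + X = (G*(3 - G) + 9*X) + X = (9*X + G*(3 - G)) + X = 10*X + G*(3 - G))
(b(w(3), 5) - 20)*29 = ((-1*(-1)² + 3*(-1) + 10*5) - 20)*29 = ((-1*1 - 3 + 50) - 20)*29 = ((-1 - 3 + 50) - 20)*29 = (46 - 20)*29 = 26*29 = 754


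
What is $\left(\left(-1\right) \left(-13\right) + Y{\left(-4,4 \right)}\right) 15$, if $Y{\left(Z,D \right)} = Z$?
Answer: $135$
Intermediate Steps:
$\left(\left(-1\right) \left(-13\right) + Y{\left(-4,4 \right)}\right) 15 = \left(\left(-1\right) \left(-13\right) - 4\right) 15 = \left(13 - 4\right) 15 = 9 \cdot 15 = 135$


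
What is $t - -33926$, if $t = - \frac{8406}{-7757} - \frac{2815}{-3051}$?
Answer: $\frac{802960791743}{23666607} \approx 33928.0$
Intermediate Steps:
$t = \frac{47482661}{23666607}$ ($t = \left(-8406\right) \left(- \frac{1}{7757}\right) - - \frac{2815}{3051} = \frac{8406}{7757} + \frac{2815}{3051} = \frac{47482661}{23666607} \approx 2.0063$)
$t - -33926 = \frac{47482661}{23666607} - -33926 = \frac{47482661}{23666607} + 33926 = \frac{802960791743}{23666607}$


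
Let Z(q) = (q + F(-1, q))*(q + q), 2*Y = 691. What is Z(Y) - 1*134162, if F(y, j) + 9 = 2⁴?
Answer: 218831/2 ≈ 1.0942e+5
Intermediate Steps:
Y = 691/2 (Y = (½)*691 = 691/2 ≈ 345.50)
F(y, j) = 7 (F(y, j) = -9 + 2⁴ = -9 + 16 = 7)
Z(q) = 2*q*(7 + q) (Z(q) = (q + 7)*(q + q) = (7 + q)*(2*q) = 2*q*(7 + q))
Z(Y) - 1*134162 = 2*(691/2)*(7 + 691/2) - 1*134162 = 2*(691/2)*(705/2) - 134162 = 487155/2 - 134162 = 218831/2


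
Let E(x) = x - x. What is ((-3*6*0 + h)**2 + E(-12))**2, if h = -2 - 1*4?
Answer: 1296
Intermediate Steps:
E(x) = 0
h = -6 (h = -2 - 4 = -6)
((-3*6*0 + h)**2 + E(-12))**2 = ((-3*6*0 - 6)**2 + 0)**2 = ((-18*0 - 6)**2 + 0)**2 = ((0 - 6)**2 + 0)**2 = ((-6)**2 + 0)**2 = (36 + 0)**2 = 36**2 = 1296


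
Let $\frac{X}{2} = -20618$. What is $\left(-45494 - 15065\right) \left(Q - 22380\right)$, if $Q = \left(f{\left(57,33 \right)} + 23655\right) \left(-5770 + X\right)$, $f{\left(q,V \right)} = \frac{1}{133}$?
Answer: $\frac{471369917672996}{7} \approx 6.7339 \cdot 10^{13}$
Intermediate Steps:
$f{\left(q,V \right)} = \frac{1}{133}$
$X = -41236$ ($X = 2 \left(-20618\right) = -41236$)
$Q = - \frac{7783490984}{7}$ ($Q = \left(\frac{1}{133} + 23655\right) \left(-5770 - 41236\right) = \frac{3146116}{133} \left(-47006\right) = - \frac{7783490984}{7} \approx -1.1119 \cdot 10^{9}$)
$\left(-45494 - 15065\right) \left(Q - 22380\right) = \left(-45494 - 15065\right) \left(- \frac{7783490984}{7} - 22380\right) = \left(-60559\right) \left(- \frac{7783647644}{7}\right) = \frac{471369917672996}{7}$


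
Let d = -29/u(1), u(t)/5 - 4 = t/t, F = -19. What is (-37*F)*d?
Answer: -20387/25 ≈ -815.48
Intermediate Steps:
u(t) = 25 (u(t) = 20 + 5*(t/t) = 20 + 5*1 = 20 + 5 = 25)
d = -29/25 ≈ -1.1600
(-37*F)*d = -37*(-19)*(-29/25) = 703*(-29/25) = -20387/25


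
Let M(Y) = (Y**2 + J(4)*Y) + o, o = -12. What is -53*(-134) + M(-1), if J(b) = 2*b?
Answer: 7083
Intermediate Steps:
M(Y) = -12 + Y**2 + 8*Y (M(Y) = (Y**2 + (2*4)*Y) - 12 = (Y**2 + 8*Y) - 12 = -12 + Y**2 + 8*Y)
-53*(-134) + M(-1) = -53*(-134) + (-12 + (-1)**2 + 8*(-1)) = 7102 + (-12 + 1 - 8) = 7102 - 19 = 7083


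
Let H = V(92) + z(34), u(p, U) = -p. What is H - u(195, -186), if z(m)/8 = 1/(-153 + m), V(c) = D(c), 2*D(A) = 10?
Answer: 23792/119 ≈ 199.93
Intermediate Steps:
D(A) = 5 (D(A) = (½)*10 = 5)
V(c) = 5
z(m) = 8/(-153 + m)
H = 587/119 (H = 5 + 8/(-153 + 34) = 5 + 8/(-119) = 5 + 8*(-1/119) = 5 - 8/119 = 587/119 ≈ 4.9328)
H - u(195, -186) = 587/119 - (-1)*195 = 587/119 - 1*(-195) = 587/119 + 195 = 23792/119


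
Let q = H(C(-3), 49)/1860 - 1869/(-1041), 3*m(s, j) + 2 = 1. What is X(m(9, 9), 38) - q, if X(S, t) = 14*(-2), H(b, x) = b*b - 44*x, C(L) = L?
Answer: -18485531/645420 ≈ -28.641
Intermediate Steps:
m(s, j) = -⅓ (m(s, j) = -⅔ + (⅓)*1 = -⅔ + ⅓ = -⅓)
H(b, x) = b² - 44*x
X(S, t) = -28
q = 413771/645420 (q = ((-3)² - 44*49)/1860 - 1869/(-1041) = (9 - 2156)*(1/1860) - 1869*(-1/1041) = -2147*1/1860 + 623/347 = -2147/1860 + 623/347 = 413771/645420 ≈ 0.64109)
X(m(9, 9), 38) - q = -28 - 1*413771/645420 = -28 - 413771/645420 = -18485531/645420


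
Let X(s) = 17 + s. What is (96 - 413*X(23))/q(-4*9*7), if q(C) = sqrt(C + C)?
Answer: 4106*I*sqrt(14)/21 ≈ 731.58*I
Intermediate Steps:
q(C) = sqrt(2)*sqrt(C) (q(C) = sqrt(2*C) = sqrt(2)*sqrt(C))
(96 - 413*X(23))/q(-4*9*7) = (96 - 413*(17 + 23))/((sqrt(2)*sqrt(-4*9*7))) = (96 - 413*40)/((sqrt(2)*sqrt(-36*7))) = (96 - 16520)/((sqrt(2)*sqrt(-252))) = -16424*(-I*sqrt(14)/84) = -(-4106)*I*sqrt(14)/21 = 4106*I*sqrt(14)/21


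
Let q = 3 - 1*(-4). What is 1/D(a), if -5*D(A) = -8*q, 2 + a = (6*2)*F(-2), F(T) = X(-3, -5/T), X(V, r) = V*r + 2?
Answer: 5/56 ≈ 0.089286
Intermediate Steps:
X(V, r) = 2 + V*r
F(T) = 2 + 15/T (F(T) = 2 - (-15)/T = 2 + 15/T)
q = 7 (q = 3 + 4 = 7)
a = -68 (a = -2 + (6*2)*(2 + 15/(-2)) = -2 + 12*(2 + 15*(-½)) = -2 + 12*(2 - 15/2) = -2 + 12*(-11/2) = -2 - 66 = -68)
D(A) = 56/5 (D(A) = -(-8)*7/5 = -⅕*(-56) = 56/5)
1/D(a) = 1/(56/5) = 5/56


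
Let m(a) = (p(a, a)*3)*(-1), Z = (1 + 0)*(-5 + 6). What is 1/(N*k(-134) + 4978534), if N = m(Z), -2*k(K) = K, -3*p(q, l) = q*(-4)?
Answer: 1/4978266 ≈ 2.0087e-7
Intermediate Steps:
Z = 1 (Z = 1*1 = 1)
p(q, l) = 4*q/3 (p(q, l) = -q*(-4)/3 = -(-4)*q/3 = 4*q/3)
k(K) = -K/2
m(a) = -4*a (m(a) = ((4*a/3)*3)*(-1) = (4*a)*(-1) = -4*a)
N = -4 (N = -4*1 = -4)
1/(N*k(-134) + 4978534) = 1/(-(-2)*(-134) + 4978534) = 1/(-4*67 + 4978534) = 1/(-268 + 4978534) = 1/4978266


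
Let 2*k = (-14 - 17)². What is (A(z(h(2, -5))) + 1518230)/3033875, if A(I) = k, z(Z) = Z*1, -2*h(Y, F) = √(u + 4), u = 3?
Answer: 3037421/6067750 ≈ 0.50058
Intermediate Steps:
k = 961/2 (k = (-14 - 17)²/2 = (½)*(-31)² = (½)*961 = 961/2 ≈ 480.50)
h(Y, F) = -√7/2 (h(Y, F) = -√(3 + 4)/2 = -√7/2)
z(Z) = Z
A(I) = 961/2
(A(z(h(2, -5))) + 1518230)/3033875 = (961/2 + 1518230)/3033875 = (3037421/2)*(1/3033875) = 3037421/6067750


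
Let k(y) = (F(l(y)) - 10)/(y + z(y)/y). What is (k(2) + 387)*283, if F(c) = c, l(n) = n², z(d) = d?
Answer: 108955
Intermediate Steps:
k(y) = (-10 + y²)/(1 + y) (k(y) = (y² - 10)/(y + y/y) = (-10 + y²)/(y + 1) = (-10 + y²)/(1 + y))
(k(2) + 387)*283 = ((-10 + 2²)/(1 + 2) + 387)*283 = ((-10 + 4)/3 + 387)*283 = ((⅓)*(-6) + 387)*283 = (-2 + 387)*283 = 385*283 = 108955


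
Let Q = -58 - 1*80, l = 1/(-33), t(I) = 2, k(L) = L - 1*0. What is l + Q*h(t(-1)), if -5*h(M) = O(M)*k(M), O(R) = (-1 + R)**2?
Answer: 9103/165 ≈ 55.170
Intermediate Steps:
k(L) = L (k(L) = L + 0 = L)
h(M) = -M*(-1 + M)**2/5 (h(M) = -(-1 + M)**2*M/5 = -M*(-1 + M)**2/5)
l = -1/33 ≈ -0.030303
Q = -138 (Q = -58 - 80 = -138)
l + Q*h(t(-1)) = -1/33 - (-138)*2*(-1 + 2)**2/5 = -1/33 - (-138)*2*1**2/5 = -1/33 - (-138)*2/5 = -1/33 - 138*(-2/5) = -1/33 + 276/5 = 9103/165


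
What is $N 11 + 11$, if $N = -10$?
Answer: $-99$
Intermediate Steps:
$N 11 + 11 = \left(-10\right) 11 + 11 = -110 + 11 = -99$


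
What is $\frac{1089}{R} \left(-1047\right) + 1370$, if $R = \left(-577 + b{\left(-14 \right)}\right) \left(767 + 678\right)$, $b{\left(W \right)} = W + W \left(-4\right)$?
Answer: $\frac{1060252933}{773075} \approx 1371.5$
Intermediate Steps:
$b{\left(W \right)} = - 3 W$ ($b{\left(W \right)} = W - 4 W = - 3 W$)
$R = -773075$ ($R = \left(-577 - -42\right) \left(767 + 678\right) = \left(-577 + 42\right) 1445 = \left(-535\right) 1445 = -773075$)
$\frac{1089}{R} \left(-1047\right) + 1370 = \frac{1089}{-773075} \left(-1047\right) + 1370 = 1089 \left(- \frac{1}{773075}\right) \left(-1047\right) + 1370 = \left(- \frac{1089}{773075}\right) \left(-1047\right) + 1370 = \frac{1140183}{773075} + 1370 = \frac{1060252933}{773075}$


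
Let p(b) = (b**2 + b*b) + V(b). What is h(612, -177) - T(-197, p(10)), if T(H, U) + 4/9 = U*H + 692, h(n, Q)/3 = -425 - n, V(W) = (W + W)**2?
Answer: 1029577/9 ≈ 1.1440e+5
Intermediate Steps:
V(W) = 4*W**2 (V(W) = (2*W)**2 = 4*W**2)
h(n, Q) = -1275 - 3*n (h(n, Q) = 3*(-425 - n) = -1275 - 3*n)
p(b) = 6*b**2 (p(b) = (b**2 + b*b) + 4*b**2 = (b**2 + b**2) + 4*b**2 = 2*b**2 + 4*b**2 = 6*b**2)
T(H, U) = 6224/9 + H*U (T(H, U) = -4/9 + (U*H + 692) = -4/9 + (H*U + 692) = -4/9 + (692 + H*U) = 6224/9 + H*U)
h(612, -177) - T(-197, p(10)) = (-1275 - 3*612) - (6224/9 - 1182*10**2) = (-1275 - 1836) - (6224/9 - 1182*100) = -3111 - (6224/9 - 197*600) = -3111 - (6224/9 - 118200) = -3111 - 1*(-1057576/9) = -3111 + 1057576/9 = 1029577/9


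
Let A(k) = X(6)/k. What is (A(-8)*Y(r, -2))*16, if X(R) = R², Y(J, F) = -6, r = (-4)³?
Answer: 432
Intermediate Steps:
r = -64
A(k) = 36/k (A(k) = 6²/k = 36/k)
(A(-8)*Y(r, -2))*16 = ((36/(-8))*(-6))*16 = ((36*(-⅛))*(-6))*16 = -9/2*(-6)*16 = 27*16 = 432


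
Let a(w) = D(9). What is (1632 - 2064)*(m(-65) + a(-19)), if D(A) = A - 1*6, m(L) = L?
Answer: 26784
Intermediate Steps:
D(A) = -6 + A (D(A) = A - 6 = -6 + A)
a(w) = 3 (a(w) = -6 + 9 = 3)
(1632 - 2064)*(m(-65) + a(-19)) = (1632 - 2064)*(-65 + 3) = -432*(-62) = 26784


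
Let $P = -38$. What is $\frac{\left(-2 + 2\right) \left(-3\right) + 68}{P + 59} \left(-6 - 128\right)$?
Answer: $- \frac{9112}{21} \approx -433.9$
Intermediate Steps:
$\frac{\left(-2 + 2\right) \left(-3\right) + 68}{P + 59} \left(-6 - 128\right) = \frac{\left(-2 + 2\right) \left(-3\right) + 68}{-38 + 59} \left(-6 - 128\right) = \frac{0 \left(-3\right) + 68}{21} \left(-134\right) = \left(0 + 68\right) \frac{1}{21} \left(-134\right) = 68 \cdot \frac{1}{21} \left(-134\right) = \frac{68}{21} \left(-134\right) = - \frac{9112}{21}$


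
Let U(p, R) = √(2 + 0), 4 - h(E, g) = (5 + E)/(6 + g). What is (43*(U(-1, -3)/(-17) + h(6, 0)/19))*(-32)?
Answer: -8944/57 + 1376*√2/17 ≈ -42.444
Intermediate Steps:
h(E, g) = 4 - (5 + E)/(6 + g)
U(p, R) = √2
(43*(U(-1, -3)/(-17) + h(6, 0)/19))*(-32) = (43*(√2/(-17) + ((19 - 1*6 + 4*0)/(6 + 0))/19))*(-32) = (43*(√2*(-1/17) + ((19 - 6 + 0)/6)*(1/19)))*(-32) = (43*(-√2/17 + ((⅙)*13)*(1/19)))*(-32) = (43*(-√2/17 + (13/6)*(1/19)))*(-32) = (43*(-√2/17 + 13/114))*(-32) = (43*(13/114 - √2/17))*(-32) = (559/114 - 43*√2/17)*(-32) = -8944/57 + 1376*√2/17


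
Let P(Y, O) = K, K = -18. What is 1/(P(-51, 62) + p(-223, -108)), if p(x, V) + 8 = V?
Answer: -1/134 ≈ -0.0074627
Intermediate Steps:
P(Y, O) = -18
p(x, V) = -8 + V
1/(P(-51, 62) + p(-223, -108)) = 1/(-18 + (-8 - 108)) = 1/(-18 - 116) = 1/(-134) = -1/134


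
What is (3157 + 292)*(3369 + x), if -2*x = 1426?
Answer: 9160544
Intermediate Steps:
x = -713 (x = -½*1426 = -713)
(3157 + 292)*(3369 + x) = (3157 + 292)*(3369 - 713) = 3449*2656 = 9160544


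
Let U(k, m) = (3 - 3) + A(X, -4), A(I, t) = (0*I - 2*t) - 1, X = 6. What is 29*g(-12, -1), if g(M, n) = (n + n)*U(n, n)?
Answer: -406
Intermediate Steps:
A(I, t) = -1 - 2*t (A(I, t) = (0 - 2*t) - 1 = -2*t - 1 = -1 - 2*t)
U(k, m) = 7 (U(k, m) = (3 - 3) + (-1 - 2*(-4)) = 0 + (-1 + 8) = 0 + 7 = 7)
g(M, n) = 14*n (g(M, n) = (n + n)*7 = (2*n)*7 = 14*n)
29*g(-12, -1) = 29*(14*(-1)) = 29*(-14) = -406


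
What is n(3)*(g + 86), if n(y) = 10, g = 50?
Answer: 1360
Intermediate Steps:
n(3)*(g + 86) = 10*(50 + 86) = 10*136 = 1360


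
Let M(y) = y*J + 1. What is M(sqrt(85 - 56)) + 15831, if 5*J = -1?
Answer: 15832 - sqrt(29)/5 ≈ 15831.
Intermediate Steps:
J = -1/5 (J = (1/5)*(-1) = -1/5 ≈ -0.20000)
M(y) = 1 - y/5 (M(y) = y*(-1/5) + 1 = -y/5 + 1 = 1 - y/5)
M(sqrt(85 - 56)) + 15831 = (1 - sqrt(85 - 56)/5) + 15831 = (1 - sqrt(29)/5) + 15831 = 15832 - sqrt(29)/5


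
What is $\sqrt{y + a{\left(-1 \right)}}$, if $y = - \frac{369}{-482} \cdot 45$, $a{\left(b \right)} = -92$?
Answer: $\frac{i \sqrt{13370198}}{482} \approx 7.5862 i$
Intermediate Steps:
$y = \frac{16605}{482}$ ($y = \left(-369\right) \left(- \frac{1}{482}\right) 45 = \frac{369}{482} \cdot 45 = \frac{16605}{482} \approx 34.45$)
$\sqrt{y + a{\left(-1 \right)}} = \sqrt{\frac{16605}{482} - 92} = \sqrt{- \frac{27739}{482}} = \frac{i \sqrt{13370198}}{482}$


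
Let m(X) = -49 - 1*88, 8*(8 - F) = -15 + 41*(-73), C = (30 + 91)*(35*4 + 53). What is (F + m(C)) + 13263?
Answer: 13510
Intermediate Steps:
C = 23353 (C = 121*(140 + 53) = 121*193 = 23353)
F = 384 (F = 8 - (-15 + 41*(-73))/8 = 8 - (-15 - 2993)/8 = 8 - ⅛*(-3008) = 8 + 376 = 384)
m(X) = -137 (m(X) = -49 - 88 = -137)
(F + m(C)) + 13263 = (384 - 137) + 13263 = 247 + 13263 = 13510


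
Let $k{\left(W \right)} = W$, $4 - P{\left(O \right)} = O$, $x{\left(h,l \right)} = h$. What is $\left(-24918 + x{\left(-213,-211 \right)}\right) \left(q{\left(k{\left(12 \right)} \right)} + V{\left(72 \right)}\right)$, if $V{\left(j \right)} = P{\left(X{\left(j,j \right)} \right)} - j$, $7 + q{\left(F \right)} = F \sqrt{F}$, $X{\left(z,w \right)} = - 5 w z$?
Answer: $-649510695 - 603144 \sqrt{3} \approx -6.5056 \cdot 10^{8}$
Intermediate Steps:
$X{\left(z,w \right)} = - 5 w z$
$P{\left(O \right)} = 4 - O$
$q{\left(F \right)} = -7 + F^{\frac{3}{2}}$ ($q{\left(F \right)} = -7 + F \sqrt{F} = -7 + F^{\frac{3}{2}}$)
$V{\left(j \right)} = 4 - j + 5 j^{2}$ ($V{\left(j \right)} = \left(4 - - 5 j j\right) - j = \left(4 - - 5 j^{2}\right) - j = \left(4 + 5 j^{2}\right) - j = 4 - j + 5 j^{2}$)
$\left(-24918 + x{\left(-213,-211 \right)}\right) \left(q{\left(k{\left(12 \right)} \right)} + V{\left(72 \right)}\right) = \left(-24918 - 213\right) \left(\left(-7 + 12^{\frac{3}{2}}\right) + \left(4 - 72 + 5 \cdot 72^{2}\right)\right) = - 25131 \left(\left(-7 + 24 \sqrt{3}\right) + \left(4 - 72 + 5 \cdot 5184\right)\right) = - 25131 \left(\left(-7 + 24 \sqrt{3}\right) + \left(4 - 72 + 25920\right)\right) = - 25131 \left(\left(-7 + 24 \sqrt{3}\right) + 25852\right) = - 25131 \left(25845 + 24 \sqrt{3}\right) = -649510695 - 603144 \sqrt{3}$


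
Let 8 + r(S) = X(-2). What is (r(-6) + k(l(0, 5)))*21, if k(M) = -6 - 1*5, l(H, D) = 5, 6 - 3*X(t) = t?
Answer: -343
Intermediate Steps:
X(t) = 2 - t/3
r(S) = -16/3 (r(S) = -8 + (2 - ⅓*(-2)) = -8 + (2 + ⅔) = -8 + 8/3 = -16/3)
k(M) = -11 (k(M) = -6 - 5 = -11)
(r(-6) + k(l(0, 5)))*21 = (-16/3 - 11)*21 = -49/3*21 = -343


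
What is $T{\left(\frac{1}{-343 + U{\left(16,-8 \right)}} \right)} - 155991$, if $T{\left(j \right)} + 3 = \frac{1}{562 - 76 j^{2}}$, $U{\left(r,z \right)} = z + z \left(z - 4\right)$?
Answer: $- \frac{5700640615131}{36543974} \approx -1.5599 \cdot 10^{5}$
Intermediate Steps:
$U{\left(r,z \right)} = z + z \left(-4 + z\right)$
$T{\left(j \right)} = -3 + \frac{1}{562 - 76 j^{2}}$
$T{\left(\frac{1}{-343 + U{\left(16,-8 \right)}} \right)} - 155991 = \frac{1685 - 228 \left(\frac{1}{-343 - 8 \left(-3 - 8\right)}\right)^{2}}{2 \left(-281 + 38 \left(\frac{1}{-343 - 8 \left(-3 - 8\right)}\right)^{2}\right)} - 155991 = \frac{1685 - 228 \left(\frac{1}{-343 - -88}\right)^{2}}{2 \left(-281 + 38 \left(\frac{1}{-343 - -88}\right)^{2}\right)} - 155991 = \frac{1685 - 228 \left(\frac{1}{-343 + 88}\right)^{2}}{2 \left(-281 + 38 \left(\frac{1}{-343 + 88}\right)^{2}\right)} - 155991 = \frac{1685 - 228 \left(\frac{1}{-255}\right)^{2}}{2 \left(-281 + 38 \left(\frac{1}{-255}\right)^{2}\right)} - 155991 = \frac{1685 - 228 \left(- \frac{1}{255}\right)^{2}}{2 \left(-281 + 38 \left(- \frac{1}{255}\right)^{2}\right)} - 155991 = \frac{1685 - \frac{76}{21675}}{2 \left(-281 + 38 \cdot \frac{1}{65025}\right)} - 155991 = \frac{1685 - \frac{76}{21675}}{2 \left(-281 + \frac{38}{65025}\right)} - 155991 = \frac{1}{2} \frac{1}{- \frac{18271987}{65025}} \cdot \frac{36522299}{21675} - 155991 = \frac{1}{2} \left(- \frac{65025}{18271987}\right) \frac{36522299}{21675} - 155991 = - \frac{109566897}{36543974} - 155991 = - \frac{5700640615131}{36543974}$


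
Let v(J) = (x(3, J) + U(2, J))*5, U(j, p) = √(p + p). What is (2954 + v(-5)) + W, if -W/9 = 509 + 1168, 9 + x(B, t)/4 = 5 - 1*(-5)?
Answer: -12119 + 5*I*√10 ≈ -12119.0 + 15.811*I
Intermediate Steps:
x(B, t) = 4 (x(B, t) = -36 + 4*(5 - 1*(-5)) = -36 + 4*(5 + 5) = -36 + 4*10 = -36 + 40 = 4)
W = -15093 (W = -9*(509 + 1168) = -9*1677 = -15093)
U(j, p) = √2*√p (U(j, p) = √(2*p) = √2*√p)
v(J) = 20 + 5*√2*√J (v(J) = (4 + √2*√J)*5 = 20 + 5*√2*√J)
(2954 + v(-5)) + W = (2954 + (20 + 5*√2*√(-5))) - 15093 = (2954 + (20 + 5*√2*(I*√5))) - 15093 = (2954 + (20 + 5*I*√10)) - 15093 = (2974 + 5*I*√10) - 15093 = -12119 + 5*I*√10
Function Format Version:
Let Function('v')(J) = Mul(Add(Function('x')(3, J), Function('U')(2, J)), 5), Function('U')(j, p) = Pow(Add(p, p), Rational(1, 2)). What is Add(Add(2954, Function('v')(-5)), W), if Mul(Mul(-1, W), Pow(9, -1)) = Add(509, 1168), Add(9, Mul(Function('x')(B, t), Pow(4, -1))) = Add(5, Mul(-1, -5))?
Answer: Add(-12119, Mul(5, I, Pow(10, Rational(1, 2)))) ≈ Add(-12119., Mul(15.811, I))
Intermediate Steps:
Function('x')(B, t) = 4 (Function('x')(B, t) = Add(-36, Mul(4, Add(5, Mul(-1, -5)))) = Add(-36, Mul(4, Add(5, 5))) = Add(-36, Mul(4, 10)) = Add(-36, 40) = 4)
W = -15093 (W = Mul(-9, Add(509, 1168)) = Mul(-9, 1677) = -15093)
Function('U')(j, p) = Mul(Pow(2, Rational(1, 2)), Pow(p, Rational(1, 2))) (Function('U')(j, p) = Pow(Mul(2, p), Rational(1, 2)) = Mul(Pow(2, Rational(1, 2)), Pow(p, Rational(1, 2))))
Function('v')(J) = Add(20, Mul(5, Pow(2, Rational(1, 2)), Pow(J, Rational(1, 2)))) (Function('v')(J) = Mul(Add(4, Mul(Pow(2, Rational(1, 2)), Pow(J, Rational(1, 2)))), 5) = Add(20, Mul(5, Pow(2, Rational(1, 2)), Pow(J, Rational(1, 2)))))
Add(Add(2954, Function('v')(-5)), W) = Add(Add(2954, Add(20, Mul(5, Pow(2, Rational(1, 2)), Pow(-5, Rational(1, 2))))), -15093) = Add(Add(2954, Add(20, Mul(5, Pow(2, Rational(1, 2)), Mul(I, Pow(5, Rational(1, 2)))))), -15093) = Add(Add(2954, Add(20, Mul(5, I, Pow(10, Rational(1, 2))))), -15093) = Add(Add(2974, Mul(5, I, Pow(10, Rational(1, 2)))), -15093) = Add(-12119, Mul(5, I, Pow(10, Rational(1, 2))))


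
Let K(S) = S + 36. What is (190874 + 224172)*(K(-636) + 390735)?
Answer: 161923971210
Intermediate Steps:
K(S) = 36 + S
(190874 + 224172)*(K(-636) + 390735) = (190874 + 224172)*((36 - 636) + 390735) = 415046*(-600 + 390735) = 415046*390135 = 161923971210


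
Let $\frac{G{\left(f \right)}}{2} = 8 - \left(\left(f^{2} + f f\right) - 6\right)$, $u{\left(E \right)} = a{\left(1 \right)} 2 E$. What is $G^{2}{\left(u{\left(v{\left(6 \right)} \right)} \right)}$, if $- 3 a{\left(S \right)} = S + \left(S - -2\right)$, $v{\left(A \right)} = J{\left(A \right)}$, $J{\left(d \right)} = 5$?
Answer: $\frac{37797904}{81} \approx 4.6664 \cdot 10^{5}$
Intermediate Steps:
$v{\left(A \right)} = 5$
$a{\left(S \right)} = - \frac{2}{3} - \frac{2 S}{3}$ ($a{\left(S \right)} = - \frac{S + \left(S - -2\right)}{3} = - \frac{S + \left(S + 2\right)}{3} = - \frac{S + \left(2 + S\right)}{3} = - \frac{2 + 2 S}{3} = - \frac{2}{3} - \frac{2 S}{3}$)
$u{\left(E \right)} = - \frac{8 E}{3}$ ($u{\left(E \right)} = \left(- \frac{2}{3} - \frac{2}{3}\right) 2 E = \left(- \frac{4}{3}\right) 2 E = - \frac{8 E}{3}$)
$G{\left(f \right)} = 28 - 4 f^{2}$ ($G{\left(f \right)} = 2 \left(8 - \left(\left(f^{2} + f f\right) - 6\right)\right) = 2 \left(8 - \left(\left(f^{2} + f^{2}\right) - 6\right)\right) = 2 \left(8 - \left(2 f^{2} - 6\right)\right) = 2 \left(8 - \left(-6 + 2 f^{2}\right)\right) = 2 \left(14 - 2 f^{2}\right) = 28 - 4 f^{2}$)
$G^{2}{\left(u{\left(v{\left(6 \right)} \right)} \right)} = \left(28 - 4 \left(\left(- \frac{8}{3}\right) 5\right)^{2}\right)^{2} = \left(28 - 4 \left(- \frac{40}{3}\right)^{2}\right)^{2} = \left(28 - \frac{6400}{9}\right)^{2} = \left(- \frac{6148}{9}\right)^{2} = \frac{37797904}{81}$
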